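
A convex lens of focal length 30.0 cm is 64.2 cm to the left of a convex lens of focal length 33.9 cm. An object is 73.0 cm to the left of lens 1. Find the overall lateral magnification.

Lens 1: 1/d_i1 = 1/(30.0) − 1/(73.0) = 0.01963, so d_i1 = 50.93 cm; m₁ = −d_i1/d_o1 = -0.6977.
d_o2 = 64.2 − (50.93) = 13.27 cm.
Lens 2: 1/d_i2 = 1/(33.9) − 1/(13.27) = -0.04586, so d_i2 = -21.81 cm; m₂ = −d_i2/d_o2 = +1.643.
m = m₁·m₂ = (-0.6977)(+1.643) = -1.15.

m = -1.15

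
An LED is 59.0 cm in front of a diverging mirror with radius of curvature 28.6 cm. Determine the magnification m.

m = +0.195

f = R/2 = 28.6/2 = 14.30 cm; for a diverging mirror, f = -14.30 cm.
1/d_i = 1/f − 1/d_o = 1/(-14.30) − 1/(59.0) = -0.08688, so d_i = -11.51 cm.
m = −d_i/d_o = −(-11.51)/(59.0) = +0.195.
The image is virtual, upright and reduced, behind the mirror.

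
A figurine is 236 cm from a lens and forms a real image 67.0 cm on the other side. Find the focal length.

Real image ⇒ d_i = +67.0 cm.
1/f = 1/d_o + 1/d_i = 1/(236) + 1/(67.0) = 0.01916, so f = 52.2 cm.
Since f is positive, the lens is converging.

f = 52.2 cm (converging)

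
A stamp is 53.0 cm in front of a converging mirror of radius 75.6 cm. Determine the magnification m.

f = R/2 = 75.6/2 = 37.80 cm.
1/d_i = 1/f − 1/d_o = 1/(37.80) − 1/(53.0) = 0.007587, so d_i = 131.8 cm.
m = −d_i/d_o = −(131.8)/(53.0) = -2.49.
The image is real, inverted and enlarged, in front of the mirror.

m = -2.49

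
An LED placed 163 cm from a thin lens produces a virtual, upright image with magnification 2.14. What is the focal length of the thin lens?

f = 306 cm (converging)

m = −d_i/d_o ⇒ d_i = −m·d_o = −(+2.14)·(163) = -348.8 cm.
1/f = 1/d_o + 1/d_i = 1/(163) + 1/(-348.8) = 0.003268, so f = 306 cm.
Since f is positive, the thin lens is converging.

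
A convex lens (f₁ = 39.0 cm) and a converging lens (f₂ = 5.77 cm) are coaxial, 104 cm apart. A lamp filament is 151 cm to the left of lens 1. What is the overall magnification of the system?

m = +0.0440

Lens 1: 1/d_i1 = 1/(39.0) − 1/(151) = 0.01902, so d_i1 = 52.58 cm; m₁ = −d_i1/d_o1 = -0.3482.
d_o2 = 104 − (52.58) = 51.42 cm.
Lens 2: 1/d_i2 = 1/(5.77) − 1/(51.42) = 0.1539, so d_i2 = 6.499 cm; m₂ = −d_i2/d_o2 = -0.1264.
m = m₁·m₂ = (-0.3482)(-0.1264) = +0.0440.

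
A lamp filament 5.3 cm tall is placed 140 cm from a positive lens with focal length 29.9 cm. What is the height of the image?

1/d_i = 1/f − 1/d_o = 1/(29.90) − 1/(140) = 0.02630, so d_i = 38.02 cm.
m = −d_i/d_o = -0.2716.
|h_i| = |m|·h_o = 0.2716 × 5.3 = 1.44 cm. The image is real, inverted and reduced, on the far side of the lens.

1.44 cm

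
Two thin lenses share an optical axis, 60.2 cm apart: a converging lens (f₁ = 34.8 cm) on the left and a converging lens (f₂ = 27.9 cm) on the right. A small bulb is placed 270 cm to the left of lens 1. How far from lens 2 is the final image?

Lens 1: 1/d_i1 = 1/f₁ − 1/d_o1 = 1/(34.8) − 1/(270) = 0.02503, so d_i1 = 39.95 cm.
The intermediate image is 39.95 cm to the right of lens 1, which is 60.2 − (39.95) = 20.25 cm to the left of lens 2, so d_o2 = +20.25 cm.
Lens 2: 1/d_i2 = 1/f₂ − 1/d_o2 = 1/(27.9) − 1/(20.25) = -0.01354, so d_i2 = -73.9 cm.
The final image is virtual, 73.9 cm to the left of lens 2 (overall magnification ≈ -0.54).

73.9 cm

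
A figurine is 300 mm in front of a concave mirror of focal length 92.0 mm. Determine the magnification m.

m = -0.442

1/d_i = 1/f − 1/d_o = 1/(92.00) − 1/(300) = 0.007536, so d_i = 132.7 mm.
m = −d_i/d_o = −(132.7)/(300) = -0.442.
The image is real, inverted and reduced, in front of the mirror.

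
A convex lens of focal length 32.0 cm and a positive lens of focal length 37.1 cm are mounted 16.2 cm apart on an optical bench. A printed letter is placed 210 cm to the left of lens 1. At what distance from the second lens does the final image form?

13.6 cm

Lens 1: 1/d_i1 = 1/f₁ − 1/d_o1 = 1/(32.0) − 1/(210) = 0.02649, so d_i1 = 37.75 cm.
The intermediate image is 37.75 cm to the right of lens 1, which lies 21.55 cm to the right of lens 2 — a virtual object — so d_o2 = −21.55 cm.
Lens 2: 1/d_i2 = 1/f₂ − 1/d_o2 = 1/(37.1) − 1/(-21.55) = 0.07336, so d_i2 = 13.6 cm.
The final image is real, 13.6 cm to the right of lens 2 (overall magnification ≈ -0.11).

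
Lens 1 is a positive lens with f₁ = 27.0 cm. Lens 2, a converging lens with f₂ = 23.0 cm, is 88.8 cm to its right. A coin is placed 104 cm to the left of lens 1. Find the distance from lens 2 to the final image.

Lens 1: 1/d_i1 = 1/f₁ − 1/d_o1 = 1/(27.0) − 1/(104) = 0.02742, so d_i1 = 36.47 cm.
The intermediate image is 36.47 cm to the right of lens 1, which is 88.8 − (36.47) = 52.33 cm to the left of lens 2, so d_o2 = +52.33 cm.
Lens 2: 1/d_i2 = 1/f₂ − 1/d_o2 = 1/(23.0) − 1/(52.33) = 0.02437, so d_i2 = 41.0 cm.
The final image is real, 41.0 cm to the right of lens 2 (overall magnification ≈ 0.27).

41.0 cm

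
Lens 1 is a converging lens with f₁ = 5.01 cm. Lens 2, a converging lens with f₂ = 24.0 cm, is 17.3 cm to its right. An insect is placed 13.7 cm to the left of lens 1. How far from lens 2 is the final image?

15.5 cm

Lens 1: 1/d_i1 = 1/f₁ − 1/d_o1 = 1/(5.01) − 1/(13.7) = 0.1266, so d_i1 = 7.898 cm.
The intermediate image is 7.898 cm to the right of lens 1, which is 17.3 − (7.898) = 9.402 cm to the left of lens 2, so d_o2 = +9.402 cm.
Lens 2: 1/d_i2 = 1/f₂ − 1/d_o2 = 1/(24.0) − 1/(9.402) = -0.06469, so d_i2 = -15.5 cm.
The final image is virtual, 15.5 cm to the left of lens 2 (overall magnification ≈ -0.95).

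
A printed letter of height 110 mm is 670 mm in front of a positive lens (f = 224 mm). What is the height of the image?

1/d_i = 1/f − 1/d_o = 1/(224.0) − 1/(670) = 0.002972, so d_i = 336.5 mm.
m = −d_i/d_o = -0.5022.
|h_i| = |m|·h_o = 0.5022 × 110 = 55.2 mm. The image is real, inverted and reduced, on the far side of the lens.

55.2 mm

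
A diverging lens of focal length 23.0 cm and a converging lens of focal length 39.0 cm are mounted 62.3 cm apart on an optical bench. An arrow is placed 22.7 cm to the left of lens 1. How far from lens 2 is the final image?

Lens 1 is diverging, so f₁ = −23.0 cm.
Lens 1: 1/d_i1 = 1/f₁ − 1/d_o1 = 1/(-23.0) − 1/(22.7) = -0.08753, so d_i1 = -11.42 cm.
The intermediate image is 11.42 cm to the left of lens 1 (virtual), which is 62.3 − (-11.42) = 73.72 cm to the left of lens 2, so d_o2 = +73.72 cm.
Lens 2: 1/d_i2 = 1/f₂ − 1/d_o2 = 1/(39.0) − 1/(73.72) = 0.01208, so d_i2 = 82.8 cm.
The final image is real, 82.8 cm to the right of lens 2 (overall magnification ≈ -0.57).

82.8 cm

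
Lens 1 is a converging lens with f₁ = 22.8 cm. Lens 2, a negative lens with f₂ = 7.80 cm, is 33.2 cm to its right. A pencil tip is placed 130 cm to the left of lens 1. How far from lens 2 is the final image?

3.24 cm

Lens 1: 1/d_i1 = 1/f₁ − 1/d_o1 = 1/(22.8) − 1/(130) = 0.03617, so d_i1 = 27.65 cm.
The intermediate image is 27.65 cm to the right of lens 1, which is 33.2 − (27.65) = 5.550 cm to the left of lens 2, so d_o2 = +5.550 cm.
Lens 2 is diverging, so f₂ = −7.80 cm.
Lens 2: 1/d_i2 = 1/f₂ − 1/d_o2 = 1/(-7.80) − 1/(5.550) = -0.3084, so d_i2 = -3.24 cm.
The final image is virtual, 3.24 cm to the left of lens 2 (overall magnification ≈ -0.12).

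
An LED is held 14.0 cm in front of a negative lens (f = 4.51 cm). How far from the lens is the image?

3.41 cm

For a negative lens, f = -4.51 cm.
Lens equation: 1/d_i = 1/f − 1/d_o = 1/(-4.510) − 1/(14.0) = -0.2217 − 0.07143 = -0.2932, so d_i = -3.41 cm.
The image is virtual, upright and reduced, on the same side as the object.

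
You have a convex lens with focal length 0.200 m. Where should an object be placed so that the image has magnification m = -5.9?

m = −d_i/d_o ⇒ d_i = −m·d_o.
1/f = 1/d_o + 1/d_i = 1/d_o − 1/(m·d_o) = (1 − 1/m)/d_o, so d_o = f(1 − 1/m) = (0.2000)(1 − 1/(-5.9)) = 0.234 m.

0.234 m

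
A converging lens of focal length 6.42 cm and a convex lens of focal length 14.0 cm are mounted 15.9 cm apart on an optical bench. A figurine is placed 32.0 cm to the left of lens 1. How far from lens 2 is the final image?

18.0 cm

Lens 1: 1/d_i1 = 1/f₁ − 1/d_o1 = 1/(6.42) − 1/(32.0) = 0.1245, so d_i1 = 8.031 cm.
The intermediate image is 8.031 cm to the right of lens 1, which is 15.9 − (8.031) = 7.869 cm to the left of lens 2, so d_o2 = +7.869 cm.
Lens 2: 1/d_i2 = 1/f₂ − 1/d_o2 = 1/(14.0) − 1/(7.869) = -0.05565, so d_i2 = -18.0 cm.
The final image is virtual, 18.0 cm to the left of lens 2 (overall magnification ≈ -0.57).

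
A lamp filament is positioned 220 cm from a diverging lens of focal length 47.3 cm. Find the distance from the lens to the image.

For a diverging lens, f = -47.3 cm.
Thin-lens equation: 1/v = 1/f − 1/u = 1/(-47.30) − 1/(220) = -0.02114 − 0.004545 = -0.02569, so v = -38.9 cm.
The image is virtual, upright and reduced, on the same side as the object.

38.9 cm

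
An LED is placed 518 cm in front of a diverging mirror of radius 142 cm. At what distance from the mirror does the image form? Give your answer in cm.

f = R/2 = 142/2 = 71.00 cm; for a diverging mirror, f = -71.00 cm.
Mirror equation: 1/s_i = 1/f − 1/s_o = 1/(-71.00) − 1/(518) = -0.01408 − 0.001931 = -0.01602, so s_i = -62.4 cm.
The image is virtual, upright and reduced, behind the mirror.

62.4 cm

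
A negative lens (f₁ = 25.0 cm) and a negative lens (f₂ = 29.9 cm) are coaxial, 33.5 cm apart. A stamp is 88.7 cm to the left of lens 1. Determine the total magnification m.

f₁ = −25.0 cm (diverging).
Lens 1: 1/d_i1 = 1/(-25.0) − 1/(88.7) = -0.05127, so d_i1 = -19.50 cm; m₁ = −d_i1/d_o1 = +0.2198.
d_o2 = 33.5 − (-19.50) = 53.00 cm.
f₂ = −29.9 cm (diverging).
Lens 2: 1/d_i2 = 1/(-29.9) − 1/(53.00) = -0.05231, so d_i2 = -19.12 cm; m₂ = −d_i2/d_o2 = +0.3607.
m = m₁·m₂ = (+0.2198)(+0.3607) = +0.0793.

m = +0.0793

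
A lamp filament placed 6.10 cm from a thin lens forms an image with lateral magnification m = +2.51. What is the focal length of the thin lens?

f = 10.1 cm (converging)

m = −d_i/d_o ⇒ d_i = −m·d_o = −(+2.51)·(6.10) = -15.31 cm.
1/f = 1/d_o + 1/d_i = 1/(6.10) + 1/(-15.31) = 0.09862, so f = 10.1 cm.
Since f is positive, the thin lens is converging.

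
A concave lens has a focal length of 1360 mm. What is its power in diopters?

P = -0.735 D

For a concave lens, f = −1360 mm.
f = -136 cm = -1.36 m.
P = 1/f = 1/(-1.36 m) = -0.735 D.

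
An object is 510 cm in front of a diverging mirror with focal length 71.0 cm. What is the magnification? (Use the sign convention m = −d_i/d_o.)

For a diverging mirror, f = -71.0 cm.
1/d_i = 1/f − 1/d_o = 1/(-71.00) − 1/(510) = -0.01605, so d_i = -62.32 cm.
m = −d_i/d_o = −(-62.32)/(510) = +0.122.
The image is virtual, upright and reduced, behind the mirror.

m = +0.122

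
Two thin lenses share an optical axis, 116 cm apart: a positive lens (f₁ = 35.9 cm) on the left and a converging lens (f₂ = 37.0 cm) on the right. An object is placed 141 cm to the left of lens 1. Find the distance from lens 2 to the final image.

Lens 1: 1/d_i1 = 1/f₁ − 1/d_o1 = 1/(35.9) − 1/(141) = 0.02076, so d_i1 = 48.16 cm.
The intermediate image is 48.16 cm to the right of lens 1, which is 116 − (48.16) = 67.84 cm to the left of lens 2, so d_o2 = +67.84 cm.
Lens 2: 1/d_i2 = 1/f₂ − 1/d_o2 = 1/(37.0) − 1/(67.84) = 0.01229, so d_i2 = 81.4 cm.
The final image is real, 81.4 cm to the right of lens 2 (overall magnification ≈ 0.41).

81.4 cm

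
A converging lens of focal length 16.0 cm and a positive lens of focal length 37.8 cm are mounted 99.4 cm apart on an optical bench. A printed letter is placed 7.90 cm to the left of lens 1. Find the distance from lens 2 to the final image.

56.3 cm

Lens 1: 1/d_i1 = 1/f₁ − 1/d_o1 = 1/(16.0) − 1/(7.90) = -0.06408, so d_i1 = -15.60 cm.
The intermediate image is 15.60 cm to the left of lens 1 (virtual), which is 99.4 − (-15.60) = 115.0 cm to the left of lens 2, so d_o2 = +115.0 cm.
Lens 2: 1/d_i2 = 1/f₂ − 1/d_o2 = 1/(37.8) − 1/(115.0) = 0.01776, so d_i2 = 56.3 cm.
The final image is real, 56.3 cm to the right of lens 2 (overall magnification ≈ -0.97).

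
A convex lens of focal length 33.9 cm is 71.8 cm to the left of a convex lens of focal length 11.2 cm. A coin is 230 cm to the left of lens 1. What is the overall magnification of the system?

Lens 1: 1/d_i1 = 1/(33.9) − 1/(230) = 0.02515, so d_i1 = 39.76 cm; m₁ = −d_i1/d_o1 = -0.1729.
d_o2 = 71.8 − (39.76) = 32.04 cm.
Lens 2: 1/d_i2 = 1/(11.2) − 1/(32.04) = 0.05807, so d_i2 = 17.22 cm; m₂ = −d_i2/d_o2 = -0.5374.
m = m₁·m₂ = (-0.1729)(-0.5374) = +0.0929.

m = +0.0929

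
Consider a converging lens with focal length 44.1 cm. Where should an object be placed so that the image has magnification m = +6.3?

37.1 cm

m = −d_i/d_o ⇒ d_i = −m·d_o.
1/f = 1/d_o + 1/d_i = 1/d_o − 1/(m·d_o) = (1 − 1/m)/d_o, so d_o = f(1 − 1/m) = (44.10)(1 − 1/(+6.3)) = 37.1 cm.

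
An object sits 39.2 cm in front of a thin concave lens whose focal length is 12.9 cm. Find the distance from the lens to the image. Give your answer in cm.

9.71 cm

For a concave lens, f = -12.9 cm.
Lens equation: 1/s_i = 1/f − 1/s_o = 1/(-12.90) − 1/(39.2) = -0.07752 − 0.02551 = -0.1030, so s_i = -9.71 cm.
The image is virtual, upright and reduced, on the same side as the object.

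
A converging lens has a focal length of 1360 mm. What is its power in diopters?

f = 136 cm = 1.36 m.
P = 1/f = 1/(1.36 m) = +0.735 D.

P = +0.735 D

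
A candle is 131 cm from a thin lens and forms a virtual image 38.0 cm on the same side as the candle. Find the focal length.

f = -53.5 cm (diverging)

Virtual image ⇒ d_i = −38.0 cm.
1/f = 1/d_o + 1/d_i = 1/(131) + 1/(-38.0) = -0.01868, so f = -53.5 cm.
Since f is negative, the thin lens is diverging.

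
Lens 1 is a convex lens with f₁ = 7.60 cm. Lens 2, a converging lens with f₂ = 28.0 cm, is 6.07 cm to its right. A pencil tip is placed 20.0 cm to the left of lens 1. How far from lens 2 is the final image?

Lens 1: 1/d_i1 = 1/f₁ − 1/d_o1 = 1/(7.60) − 1/(20.0) = 0.08158, so d_i1 = 12.26 cm.
The intermediate image is 12.26 cm to the right of lens 1, which lies 6.190 cm to the right of lens 2 — a virtual object — so d_o2 = −6.190 cm.
Lens 2: 1/d_i2 = 1/f₂ − 1/d_o2 = 1/(28.0) − 1/(-6.190) = 0.1973, so d_i2 = 5.07 cm.
The final image is real, 5.07 cm to the right of lens 2 (overall magnification ≈ -0.50).

5.07 cm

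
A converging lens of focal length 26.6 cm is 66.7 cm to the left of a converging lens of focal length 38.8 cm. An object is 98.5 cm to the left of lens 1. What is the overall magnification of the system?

m = -1.68

Lens 1: 1/d_i1 = 1/(26.6) − 1/(98.5) = 0.02744, so d_i1 = 36.44 cm; m₁ = −d_i1/d_o1 = -0.3699.
d_o2 = 66.7 − (36.44) = 30.26 cm.
Lens 2: 1/d_i2 = 1/(38.8) − 1/(30.26) = -0.007274, so d_i2 = -137.5 cm; m₂ = −d_i2/d_o2 = +4.543.
m = m₁·m₂ = (-0.3699)(+4.543) = -1.68.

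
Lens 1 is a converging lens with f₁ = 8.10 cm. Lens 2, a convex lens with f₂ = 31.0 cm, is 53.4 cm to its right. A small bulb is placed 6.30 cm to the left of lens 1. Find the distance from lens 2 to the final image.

49.9 cm

Lens 1: 1/d_i1 = 1/f₁ − 1/d_o1 = 1/(8.10) − 1/(6.30) = -0.03527, so d_i1 = -28.35 cm.
The intermediate image is 28.35 cm to the left of lens 1 (virtual), which is 53.4 − (-28.35) = 81.75 cm to the left of lens 2, so d_o2 = +81.75 cm.
Lens 2: 1/d_i2 = 1/f₂ − 1/d_o2 = 1/(31.0) − 1/(81.75) = 0.02003, so d_i2 = 49.9 cm.
The final image is real, 49.9 cm to the right of lens 2 (overall magnification ≈ -2.7).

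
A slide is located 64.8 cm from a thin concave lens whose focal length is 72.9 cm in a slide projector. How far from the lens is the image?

34.3 cm

For a concave lens, f = -72.9 cm.
Lens equation: 1/s_i = 1/f − 1/s_o = 1/(-72.90) − 1/(64.8) = -0.01372 − 0.01543 = -0.02915, so s_i = -34.3 cm.
The image is virtual, upright and reduced, on the same side as the object.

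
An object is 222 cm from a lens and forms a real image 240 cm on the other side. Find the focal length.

f = 115 cm (converging)

Real image ⇒ d_i = +240 cm.
1/f = 1/d_o + 1/d_i = 1/(222) + 1/(240) = 0.008671, so f = 115 cm.
Since f is positive, the lens is converging.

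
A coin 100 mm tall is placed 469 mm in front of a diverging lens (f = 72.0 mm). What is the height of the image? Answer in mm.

13.3 mm

For a diverging lens, f = -72.0 mm.
1/d_i = 1/f − 1/d_o = 1/(-72.00) − 1/(469) = -0.01602, so d_i = -62.42 mm.
m = −d_i/d_o = +0.1331.
|h_i| = |m|·h_o = 0.1331 × 100 = 13.3 mm. The image is virtual, upright and reduced, on the same side as the object.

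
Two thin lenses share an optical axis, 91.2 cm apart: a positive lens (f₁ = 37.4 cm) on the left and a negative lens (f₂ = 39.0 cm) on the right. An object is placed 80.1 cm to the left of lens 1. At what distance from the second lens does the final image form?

13.7 cm

Lens 1: 1/d_i1 = 1/f₁ − 1/d_o1 = 1/(37.4) − 1/(80.1) = 0.01425, so d_i1 = 70.16 cm.
The intermediate image is 70.16 cm to the right of lens 1, which is 91.2 − (70.16) = 21.04 cm to the left of lens 2, so d_o2 = +21.04 cm.
Lens 2 is diverging, so f₂ = −39.0 cm.
Lens 2: 1/d_i2 = 1/f₂ − 1/d_o2 = 1/(-39.0) − 1/(21.04) = -0.07317, so d_i2 = -13.7 cm.
The final image is virtual, 13.7 cm to the left of lens 2 (overall magnification ≈ -0.57).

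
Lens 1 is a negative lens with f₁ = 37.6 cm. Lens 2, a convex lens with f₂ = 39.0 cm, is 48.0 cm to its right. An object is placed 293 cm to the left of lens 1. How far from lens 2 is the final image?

Lens 1 is diverging, so f₁ = −37.6 cm.
Lens 1: 1/d_i1 = 1/f₁ − 1/d_o1 = 1/(-37.6) − 1/(293) = -0.03001, so d_i1 = -33.32 cm.
The intermediate image is 33.32 cm to the left of lens 1 (virtual), which is 48.0 − (-33.32) = 81.32 cm to the left of lens 2, so d_o2 = +81.32 cm.
Lens 2: 1/d_i2 = 1/f₂ − 1/d_o2 = 1/(39.0) − 1/(81.32) = 0.01334, so d_i2 = 74.9 cm.
The final image is real, 74.9 cm to the right of lens 2 (overall magnification ≈ -0.10).

74.9 cm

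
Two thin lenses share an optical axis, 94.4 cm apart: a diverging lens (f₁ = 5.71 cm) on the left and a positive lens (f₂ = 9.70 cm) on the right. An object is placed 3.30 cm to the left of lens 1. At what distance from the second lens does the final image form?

Lens 1 is diverging, so f₁ = −5.71 cm.
Lens 1: 1/d_i1 = 1/f₁ − 1/d_o1 = 1/(-5.71) − 1/(3.30) = -0.4782, so d_i1 = -2.091 cm.
The intermediate image is 2.091 cm to the left of lens 1 (virtual), which is 94.4 − (-2.091) = 96.49 cm to the left of lens 2, so d_o2 = +96.49 cm.
Lens 2: 1/d_i2 = 1/f₂ − 1/d_o2 = 1/(9.70) − 1/(96.49) = 0.09273, so d_i2 = 10.8 cm.
The final image is real, 10.8 cm to the right of lens 2 (overall magnification ≈ -0.071).

10.8 cm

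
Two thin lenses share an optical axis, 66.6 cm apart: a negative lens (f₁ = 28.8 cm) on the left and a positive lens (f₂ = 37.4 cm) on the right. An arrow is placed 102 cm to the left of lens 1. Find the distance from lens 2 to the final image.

Lens 1 is diverging, so f₁ = −28.8 cm.
Lens 1: 1/d_i1 = 1/f₁ − 1/d_o1 = 1/(-28.8) − 1/(102) = -0.04453, so d_i1 = -22.46 cm.
The intermediate image is 22.46 cm to the left of lens 1 (virtual), which is 66.6 − (-22.46) = 89.06 cm to the left of lens 2, so d_o2 = +89.06 cm.
Lens 2: 1/d_i2 = 1/f₂ − 1/d_o2 = 1/(37.4) − 1/(89.06) = 0.01551, so d_i2 = 64.5 cm.
The final image is real, 64.5 cm to the right of lens 2 (overall magnification ≈ -0.16).

64.5 cm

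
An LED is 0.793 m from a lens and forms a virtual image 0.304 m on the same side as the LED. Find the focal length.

f = -0.493 m (diverging)

Virtual image ⇒ d_i = −0.304 m.
1/f = 1/d_o + 1/d_i = 1/(0.793) + 1/(-0.304) = -2.028, so f = -0.493 m.
Since f is negative, the lens is diverging.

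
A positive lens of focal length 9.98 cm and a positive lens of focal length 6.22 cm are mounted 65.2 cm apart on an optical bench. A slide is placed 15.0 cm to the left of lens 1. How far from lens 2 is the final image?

Lens 1: 1/d_i1 = 1/f₁ − 1/d_o1 = 1/(9.98) − 1/(15.0) = 0.03353, so d_i1 = 29.82 cm.
The intermediate image is 29.82 cm to the right of lens 1, which is 65.2 − (29.82) = 35.38 cm to the left of lens 2, so d_o2 = +35.38 cm.
Lens 2: 1/d_i2 = 1/f₂ − 1/d_o2 = 1/(6.22) − 1/(35.38) = 0.1325, so d_i2 = 7.55 cm.
The final image is real, 7.55 cm to the right of lens 2 (overall magnification ≈ 0.42).

7.55 cm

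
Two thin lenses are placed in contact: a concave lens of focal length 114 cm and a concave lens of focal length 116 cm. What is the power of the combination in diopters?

P = -1.74 D

P₁ = 1/f₁ = 1/(-1.14 m) = -0.8772 D; P₂ = 1/f₂ = 1/(-1.16 m) = -0.8621 D.
For thin lenses in contact, P = P₁ + P₂ = (-0.8772) + (-0.8621) = -1.74 D.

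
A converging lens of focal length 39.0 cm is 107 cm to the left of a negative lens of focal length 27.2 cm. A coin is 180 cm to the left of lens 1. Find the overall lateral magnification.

Lens 1: 1/d_i1 = 1/(39.0) − 1/(180) = 0.02009, so d_i1 = 49.79 cm; m₁ = −d_i1/d_o1 = -0.2766.
d_o2 = 107 − (49.79) = 57.21 cm.
f₂ = −27.2 cm (diverging).
Lens 2: 1/d_i2 = 1/(-27.2) − 1/(57.21) = -0.05424, so d_i2 = -18.44 cm; m₂ = −d_i2/d_o2 = +0.3222.
m = m₁·m₂ = (-0.2766)(+0.3222) = -0.0891.

m = -0.0891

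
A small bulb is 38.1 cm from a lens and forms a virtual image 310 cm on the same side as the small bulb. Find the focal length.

f = 43.4 cm (converging)

Virtual image ⇒ d_i = −310 cm.
1/f = 1/d_o + 1/d_i = 1/(38.1) + 1/(-310) = 0.02302, so f = 43.4 cm.
Since f is positive, the lens is converging.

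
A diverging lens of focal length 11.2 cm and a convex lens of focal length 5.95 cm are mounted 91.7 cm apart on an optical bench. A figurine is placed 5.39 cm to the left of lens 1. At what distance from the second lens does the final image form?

Lens 1 is diverging, so f₁ = −11.2 cm.
Lens 1: 1/d_i1 = 1/f₁ − 1/d_o1 = 1/(-11.2) − 1/(5.39) = -0.2748, so d_i1 = -3.639 cm.
The intermediate image is 3.639 cm to the left of lens 1 (virtual), which is 91.7 − (-3.639) = 95.34 cm to the left of lens 2, so d_o2 = +95.34 cm.
Lens 2: 1/d_i2 = 1/f₂ − 1/d_o2 = 1/(5.95) − 1/(95.34) = 0.1576, so d_i2 = 6.35 cm.
The final image is real, 6.35 cm to the right of lens 2 (overall magnification ≈ -0.045).

6.35 cm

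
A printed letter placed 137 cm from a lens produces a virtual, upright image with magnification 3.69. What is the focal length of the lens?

m = −d_i/d_o ⇒ d_i = −m·d_o = −(+3.69)·(137) = -505.5 cm.
1/f = 1/d_o + 1/d_i = 1/(137) + 1/(-505.5) = 0.005321, so f = 188 cm.
Since f is positive, the lens is converging.

f = 188 cm (converging)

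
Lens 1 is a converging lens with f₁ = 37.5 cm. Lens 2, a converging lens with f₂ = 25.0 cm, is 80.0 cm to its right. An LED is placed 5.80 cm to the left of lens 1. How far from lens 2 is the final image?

35.1 cm

Lens 1: 1/d_i1 = 1/f₁ − 1/d_o1 = 1/(37.5) − 1/(5.80) = -0.1457, so d_i1 = -6.861 cm.
The intermediate image is 6.861 cm to the left of lens 1 (virtual), which is 80.0 − (-6.861) = 86.86 cm to the left of lens 2, so d_o2 = +86.86 cm.
Lens 2: 1/d_i2 = 1/f₂ − 1/d_o2 = 1/(25.0) − 1/(86.86) = 0.02849, so d_i2 = 35.1 cm.
The final image is real, 35.1 cm to the right of lens 2 (overall magnification ≈ -0.48).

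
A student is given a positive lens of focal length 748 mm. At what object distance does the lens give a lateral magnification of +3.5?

m = −d_i/d_o ⇒ d_i = −m·d_o.
1/f = 1/d_o + 1/d_i = 1/d_o − 1/(m·d_o) = (1 − 1/m)/d_o, so d_o = f(1 − 1/m) = (748.0)(1 − 1/(+3.5)) = 534 mm.

534 mm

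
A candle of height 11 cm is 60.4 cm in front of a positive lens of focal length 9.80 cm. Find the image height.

1/d_i = 1/f − 1/d_o = 1/(9.800) − 1/(60.4) = 0.08548, so d_i = 11.70 cm.
m = −d_i/d_o = -0.1937.
|h_i| = |m|·h_o = 0.1937 × 11 = 2.13 cm. The image is real, inverted and reduced, on the far side of the lens.

2.13 cm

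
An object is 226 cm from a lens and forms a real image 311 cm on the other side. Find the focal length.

Real image ⇒ d_i = +311 cm.
1/f = 1/d_o + 1/d_i = 1/(226) + 1/(311) = 0.007640, so f = 131 cm.
Since f is positive, the lens is converging.

f = 131 cm (converging)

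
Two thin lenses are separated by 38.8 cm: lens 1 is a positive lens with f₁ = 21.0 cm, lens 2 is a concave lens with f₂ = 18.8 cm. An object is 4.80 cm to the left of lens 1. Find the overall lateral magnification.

Lens 1: 1/d_i1 = 1/(21.0) − 1/(4.80) = -0.1607, so d_i1 = -6.222 cm; m₁ = −d_i1/d_o1 = +1.296.
d_o2 = 38.8 − (-6.222) = 45.02 cm.
f₂ = −18.8 cm (diverging).
Lens 2: 1/d_i2 = 1/(-18.8) − 1/(45.02) = -0.07540, so d_i2 = -13.26 cm; m₂ = −d_i2/d_o2 = +0.2946.
m = m₁·m₂ = (+1.296)(+0.2946) = +0.382.

m = +0.382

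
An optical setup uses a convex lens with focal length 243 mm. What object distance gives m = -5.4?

288 mm

m = −d_i/d_o ⇒ d_i = −m·d_o.
1/f = 1/d_o + 1/d_i = 1/d_o − 1/(m·d_o) = (1 − 1/m)/d_o, so d_o = f(1 − 1/m) = (243.0)(1 − 1/(-5.4)) = 288 mm.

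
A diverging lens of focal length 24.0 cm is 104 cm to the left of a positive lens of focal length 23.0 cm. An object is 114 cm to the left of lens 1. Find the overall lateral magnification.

m = -0.0397

f₁ = −24.0 cm (diverging).
Lens 1: 1/d_i1 = 1/(-24.0) − 1/(114) = -0.05044, so d_i1 = -19.83 cm; m₁ = −d_i1/d_o1 = +0.1739.
d_o2 = 104 − (-19.83) = 123.8 cm.
Lens 2: 1/d_i2 = 1/(23.0) − 1/(123.8) = 0.03540, so d_i2 = 28.25 cm; m₂ = −d_i2/d_o2 = -0.2282.
m = m₁·m₂ = (+0.1739)(-0.2282) = -0.0397.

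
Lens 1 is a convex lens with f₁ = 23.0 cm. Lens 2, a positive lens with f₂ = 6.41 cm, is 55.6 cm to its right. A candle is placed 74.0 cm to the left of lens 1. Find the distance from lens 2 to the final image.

9.01 cm

Lens 1: 1/d_i1 = 1/f₁ − 1/d_o1 = 1/(23.0) − 1/(74.0) = 0.02996, so d_i1 = 33.37 cm.
The intermediate image is 33.37 cm to the right of lens 1, which is 55.6 − (33.37) = 22.23 cm to the left of lens 2, so d_o2 = +22.23 cm.
Lens 2: 1/d_i2 = 1/f₂ − 1/d_o2 = 1/(6.41) − 1/(22.23) = 0.1110, so d_i2 = 9.01 cm.
The final image is real, 9.01 cm to the right of lens 2 (overall magnification ≈ 0.18).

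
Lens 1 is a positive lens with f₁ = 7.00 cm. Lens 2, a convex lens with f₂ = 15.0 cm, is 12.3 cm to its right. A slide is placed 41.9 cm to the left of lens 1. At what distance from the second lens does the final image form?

5.26 cm

Lens 1: 1/d_i1 = 1/f₁ − 1/d_o1 = 1/(7.00) − 1/(41.9) = 0.1190, so d_i1 = 8.404 cm.
The intermediate image is 8.404 cm to the right of lens 1, which is 12.3 − (8.404) = 3.896 cm to the left of lens 2, so d_o2 = +3.896 cm.
Lens 2: 1/d_i2 = 1/f₂ − 1/d_o2 = 1/(15.0) − 1/(3.896) = -0.1900, so d_i2 = -5.26 cm.
The final image is virtual, 5.26 cm to the left of lens 2 (overall magnification ≈ -0.27).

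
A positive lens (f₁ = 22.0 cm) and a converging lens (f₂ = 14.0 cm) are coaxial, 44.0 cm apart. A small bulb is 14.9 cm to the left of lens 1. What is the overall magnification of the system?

m = -0.570

Lens 1: 1/d_i1 = 1/(22.0) − 1/(14.9) = -0.02166, so d_i1 = -46.17 cm; m₁ = −d_i1/d_o1 = +3.099.
d_o2 = 44.0 − (-46.17) = 90.17 cm.
Lens 2: 1/d_i2 = 1/(14.0) − 1/(90.17) = 0.06034, so d_i2 = 16.57 cm; m₂ = −d_i2/d_o2 = -0.1838.
m = m₁·m₂ = (+3.099)(-0.1838) = -0.570.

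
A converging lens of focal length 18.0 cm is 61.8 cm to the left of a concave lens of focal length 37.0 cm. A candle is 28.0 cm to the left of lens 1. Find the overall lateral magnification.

m = -1.38

Lens 1: 1/d_i1 = 1/(18.0) − 1/(28.0) = 0.01984, so d_i1 = 50.40 cm; m₁ = −d_i1/d_o1 = -1.800.
d_o2 = 61.8 − (50.40) = 11.40 cm.
f₂ = −37.0 cm (diverging).
Lens 2: 1/d_i2 = 1/(-37.0) − 1/(11.40) = -0.1147, so d_i2 = -8.715 cm; m₂ = −d_i2/d_o2 = +0.7645.
m = m₁·m₂ = (-1.800)(+0.7645) = -1.38.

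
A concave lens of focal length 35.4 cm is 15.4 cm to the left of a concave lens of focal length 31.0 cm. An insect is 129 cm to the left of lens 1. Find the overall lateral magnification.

m = +0.0900

f₁ = −35.4 cm (diverging).
Lens 1: 1/d_i1 = 1/(-35.4) − 1/(129) = -0.03600, so d_i1 = -27.78 cm; m₁ = −d_i1/d_o1 = +0.2153.
d_o2 = 15.4 − (-27.78) = 43.18 cm.
f₂ = −31.0 cm (diverging).
Lens 2: 1/d_i2 = 1/(-31.0) − 1/(43.18) = -0.05542, so d_i2 = -18.05 cm; m₂ = −d_i2/d_o2 = +0.4179.
m = m₁·m₂ = (+0.2153)(+0.4179) = +0.0900.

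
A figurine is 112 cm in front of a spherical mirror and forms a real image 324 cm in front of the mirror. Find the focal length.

f = 83.2 cm (concave)

Real image ⇒ d_i = +324 cm.
1/f = 1/d_o + 1/d_i = 1/(112) + 1/(324) = 0.01201, so f = 83.2 cm.
Since f is positive, the spherical mirror is concave.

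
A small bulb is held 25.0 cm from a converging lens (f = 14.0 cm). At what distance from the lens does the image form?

31.8 cm

Lens equation: 1/s_i = 1/f − 1/s_o = 1/(14.00) − 1/(25.0) = 0.07143 − 0.04000 = 0.03143, so s_i = 31.8 cm.
The image is real, inverted and enlarged, on the far side of the lens.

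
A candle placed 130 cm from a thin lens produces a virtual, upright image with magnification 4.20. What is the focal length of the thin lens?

f = 171 cm (converging)

m = −d_i/d_o ⇒ d_i = −m·d_o = −(+4.20)·(130) = -546.0 cm.
1/f = 1/d_o + 1/d_i = 1/(130) + 1/(-546.0) = 0.005861, so f = 171 cm.
Since f is positive, the thin lens is converging.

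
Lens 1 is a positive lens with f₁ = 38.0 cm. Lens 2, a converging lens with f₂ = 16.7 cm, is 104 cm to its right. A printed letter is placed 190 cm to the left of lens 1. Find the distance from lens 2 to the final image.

Lens 1: 1/d_i1 = 1/f₁ − 1/d_o1 = 1/(38.0) − 1/(190) = 0.02105, so d_i1 = 47.50 cm.
The intermediate image is 47.50 cm to the right of lens 1, which is 104 − (47.50) = 56.50 cm to the left of lens 2, so d_o2 = +56.50 cm.
Lens 2: 1/d_i2 = 1/f₂ − 1/d_o2 = 1/(16.7) − 1/(56.50) = 0.04218, so d_i2 = 23.7 cm.
The final image is real, 23.7 cm to the right of lens 2 (overall magnification ≈ 0.10).

23.7 cm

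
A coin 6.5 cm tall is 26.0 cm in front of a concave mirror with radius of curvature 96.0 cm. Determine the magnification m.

f = R/2 = 96.0/2 = 48.00 cm.
1/d_i = 1/f − 1/d_o = 1/(48.00) − 1/(26.0) = -0.01763, so d_i = -56.73 cm.
m = −d_i/d_o = −(-56.73)/(26.0) = +2.18.
The image is virtual, upright and enlarged, behind the mirror.

m = +2.18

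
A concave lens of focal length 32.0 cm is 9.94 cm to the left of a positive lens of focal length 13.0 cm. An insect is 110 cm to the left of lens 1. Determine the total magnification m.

m = -0.135

f₁ = −32.0 cm (diverging).
Lens 1: 1/d_i1 = 1/(-32.0) − 1/(110) = -0.04034, so d_i1 = -24.79 cm; m₁ = −d_i1/d_o1 = +0.2254.
d_o2 = 9.94 − (-24.79) = 34.73 cm.
Lens 2: 1/d_i2 = 1/(13.0) − 1/(34.73) = 0.04813, so d_i2 = 20.78 cm; m₂ = −d_i2/d_o2 = -0.5983.
m = m₁·m₂ = (+0.2254)(-0.5983) = -0.135.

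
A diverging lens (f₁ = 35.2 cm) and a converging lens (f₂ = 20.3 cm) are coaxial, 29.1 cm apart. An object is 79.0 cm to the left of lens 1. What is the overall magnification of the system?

f₁ = −35.2 cm (diverging).
Lens 1: 1/d_i1 = 1/(-35.2) − 1/(79.0) = -0.04107, so d_i1 = -24.35 cm; m₁ = −d_i1/d_o1 = +0.3082.
d_o2 = 29.1 − (-24.35) = 53.45 cm.
Lens 2: 1/d_i2 = 1/(20.3) − 1/(53.45) = 0.03055, so d_i2 = 32.73 cm; m₂ = −d_i2/d_o2 = -0.6124.
m = m₁·m₂ = (+0.3082)(-0.6124) = -0.189.

m = -0.189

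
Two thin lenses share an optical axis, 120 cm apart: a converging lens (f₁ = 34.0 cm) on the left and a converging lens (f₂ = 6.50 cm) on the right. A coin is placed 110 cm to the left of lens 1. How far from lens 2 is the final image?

7.16 cm

Lens 1: 1/d_i1 = 1/f₁ − 1/d_o1 = 1/(34.0) − 1/(110) = 0.02032, so d_i1 = 49.21 cm.
The intermediate image is 49.21 cm to the right of lens 1, which is 120 − (49.21) = 70.79 cm to the left of lens 2, so d_o2 = +70.79 cm.
Lens 2: 1/d_i2 = 1/f₂ − 1/d_o2 = 1/(6.50) − 1/(70.79) = 0.1397, so d_i2 = 7.16 cm.
The final image is real, 7.16 cm to the right of lens 2 (overall magnification ≈ 0.045).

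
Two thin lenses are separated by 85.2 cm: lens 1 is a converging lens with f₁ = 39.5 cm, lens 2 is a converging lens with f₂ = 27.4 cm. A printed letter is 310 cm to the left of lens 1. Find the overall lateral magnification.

Lens 1: 1/d_i1 = 1/(39.5) − 1/(310) = 0.02209, so d_i1 = 45.27 cm; m₁ = −d_i1/d_o1 = -0.1460.
d_o2 = 85.2 − (45.27) = 39.93 cm.
Lens 2: 1/d_i2 = 1/(27.4) − 1/(39.93) = 0.01145, so d_i2 = 87.32 cm; m₂ = −d_i2/d_o2 = -2.187.
m = m₁·m₂ = (-0.1460)(-2.187) = +0.319.

m = +0.319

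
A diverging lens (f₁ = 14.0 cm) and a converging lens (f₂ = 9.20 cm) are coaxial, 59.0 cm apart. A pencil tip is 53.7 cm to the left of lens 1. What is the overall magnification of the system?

f₁ = −14.0 cm (diverging).
Lens 1: 1/d_i1 = 1/(-14.0) − 1/(53.7) = -0.09005, so d_i1 = -11.10 cm; m₁ = −d_i1/d_o1 = +0.2067.
d_o2 = 59.0 − (-11.10) = 70.10 cm.
Lens 2: 1/d_i2 = 1/(9.20) − 1/(70.10) = 0.09443, so d_i2 = 10.59 cm; m₂ = −d_i2/d_o2 = -0.1511.
m = m₁·m₂ = (+0.2067)(-0.1511) = -0.0312.

m = -0.0312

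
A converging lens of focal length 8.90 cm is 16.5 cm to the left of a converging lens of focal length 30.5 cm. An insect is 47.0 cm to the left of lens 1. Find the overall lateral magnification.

m = -0.285

Lens 1: 1/d_i1 = 1/(8.90) − 1/(47.0) = 0.09108, so d_i1 = 10.98 cm; m₁ = −d_i1/d_o1 = -0.2336.
d_o2 = 16.5 − (10.98) = 5.520 cm.
Lens 2: 1/d_i2 = 1/(30.5) − 1/(5.520) = -0.1484, so d_i2 = -6.740 cm; m₂ = −d_i2/d_o2 = +1.221.
m = m₁·m₂ = (-0.2336)(+1.221) = -0.285.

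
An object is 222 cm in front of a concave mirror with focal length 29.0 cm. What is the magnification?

m = -0.150

1/d_i = 1/f − 1/d_o = 1/(29.00) − 1/(222) = 0.02998, so d_i = 33.36 cm.
m = −d_i/d_o = −(33.36)/(222) = -0.150.
The image is real, inverted and reduced, in front of the mirror.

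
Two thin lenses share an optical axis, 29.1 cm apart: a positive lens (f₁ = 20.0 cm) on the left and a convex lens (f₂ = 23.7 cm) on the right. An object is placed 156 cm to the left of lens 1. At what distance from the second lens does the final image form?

Lens 1: 1/d_i1 = 1/f₁ − 1/d_o1 = 1/(20.0) − 1/(156) = 0.04359, so d_i1 = 22.94 cm.
The intermediate image is 22.94 cm to the right of lens 1, which is 29.1 − (22.94) = 6.160 cm to the left of lens 2, so d_o2 = +6.160 cm.
Lens 2: 1/d_i2 = 1/f₂ − 1/d_o2 = 1/(23.7) − 1/(6.160) = -0.1201, so d_i2 = -8.32 cm.
The final image is virtual, 8.32 cm to the left of lens 2 (overall magnification ≈ -0.20).

8.32 cm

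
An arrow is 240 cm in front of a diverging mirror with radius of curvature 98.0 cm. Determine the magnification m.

m = +0.170

f = R/2 = 98.0/2 = 49.00 cm; for a diverging mirror, f = -49.00 cm.
1/d_i = 1/f − 1/d_o = 1/(-49.00) − 1/(240) = -0.02457, so d_i = -40.69 cm.
m = −d_i/d_o = −(-40.69)/(240) = +0.170.
The image is virtual, upright and reduced, behind the mirror.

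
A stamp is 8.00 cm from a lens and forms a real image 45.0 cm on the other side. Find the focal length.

Real image ⇒ d_i = +45.0 cm.
1/f = 1/d_o + 1/d_i = 1/(8.00) + 1/(45.0) = 0.1472, so f = 6.79 cm.
Since f is positive, the lens is converging.

f = 6.79 cm (converging)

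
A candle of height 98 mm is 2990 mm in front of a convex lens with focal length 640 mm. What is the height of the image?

1/d_i = 1/f − 1/d_o = 1/(640.0) − 1/(2990) = 0.001228, so d_i = 814.3 mm.
m = −d_i/d_o = -0.2723.
|h_i| = |m|·h_o = 0.2723 × 98 = 26.7 mm. The image is real, inverted and reduced, on the far side of the lens.

26.7 mm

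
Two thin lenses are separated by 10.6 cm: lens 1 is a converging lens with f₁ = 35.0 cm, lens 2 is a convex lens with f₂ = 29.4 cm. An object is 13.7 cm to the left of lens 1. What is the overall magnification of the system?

Lens 1: 1/d_i1 = 1/(35.0) − 1/(13.7) = -0.04442, so d_i1 = -22.51 cm; m₁ = −d_i1/d_o1 = +1.643.
d_o2 = 10.6 − (-22.51) = 33.11 cm.
Lens 2: 1/d_i2 = 1/(29.4) − 1/(33.11) = 0.003811, so d_i2 = 262.4 cm; m₂ = −d_i2/d_o2 = -7.925.
m = m₁·m₂ = (+1.643)(-7.925) = -13.0.

m = -13.0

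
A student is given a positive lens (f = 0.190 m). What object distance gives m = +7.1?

m = −d_i/d_o ⇒ d_i = −m·d_o.
1/f = 1/d_o + 1/d_i = 1/d_o − 1/(m·d_o) = (1 − 1/m)/d_o, so d_o = f(1 − 1/m) = (0.1900)(1 − 1/(+7.1)) = 0.163 m.

0.163 m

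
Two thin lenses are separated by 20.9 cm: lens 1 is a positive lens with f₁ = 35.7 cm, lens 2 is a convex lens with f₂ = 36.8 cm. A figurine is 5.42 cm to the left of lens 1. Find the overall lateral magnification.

m = +4.56

Lens 1: 1/d_i1 = 1/(35.7) − 1/(5.42) = -0.1565, so d_i1 = -6.390 cm; m₁ = −d_i1/d_o1 = +1.179.
d_o2 = 20.9 − (-6.390) = 27.29 cm.
Lens 2: 1/d_i2 = 1/(36.8) − 1/(27.29) = -0.009470, so d_i2 = -105.6 cm; m₂ = −d_i2/d_o2 = +3.870.
m = m₁·m₂ = (+1.179)(+3.870) = +4.56.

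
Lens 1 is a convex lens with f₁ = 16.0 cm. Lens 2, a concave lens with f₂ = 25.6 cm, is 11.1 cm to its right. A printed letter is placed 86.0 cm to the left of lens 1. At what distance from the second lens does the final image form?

12.9 cm

Lens 1: 1/d_i1 = 1/f₁ − 1/d_o1 = 1/(16.0) − 1/(86.0) = 0.05087, so d_i1 = 19.66 cm.
The intermediate image is 19.66 cm to the right of lens 1, which lies 8.560 cm to the right of lens 2 — a virtual object — so d_o2 = −8.560 cm.
Lens 2 is diverging, so f₂ = −25.6 cm.
Lens 2: 1/d_i2 = 1/f₂ − 1/d_o2 = 1/(-25.6) − 1/(-8.560) = 0.07776, so d_i2 = 12.9 cm.
The final image is real, 12.9 cm to the right of lens 2 (overall magnification ≈ -0.34).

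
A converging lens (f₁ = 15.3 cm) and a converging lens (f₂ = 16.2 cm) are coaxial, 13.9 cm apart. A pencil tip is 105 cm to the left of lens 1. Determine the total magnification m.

Lens 1: 1/d_i1 = 1/(15.3) − 1/(105) = 0.05584, so d_i1 = 17.91 cm; m₁ = −d_i1/d_o1 = -0.1706.
d_o2 = 13.9 − (17.91) = -4.010 cm (virtual object).
Lens 2: 1/d_i2 = 1/(16.2) − 1/(-4.010) = 0.3111, so d_i2 = 3.214 cm; m₂ = −d_i2/d_o2 = +0.8016.
m = m₁·m₂ = (-0.1706)(+0.8016) = -0.137.

m = -0.137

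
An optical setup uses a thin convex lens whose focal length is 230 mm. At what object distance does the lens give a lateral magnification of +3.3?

160 mm

m = −d_i/d_o ⇒ d_i = −m·d_o.
1/f = 1/d_o + 1/d_i = 1/d_o − 1/(m·d_o) = (1 − 1/m)/d_o, so d_o = f(1 − 1/m) = (230.0)(1 − 1/(+3.3)) = 160 mm.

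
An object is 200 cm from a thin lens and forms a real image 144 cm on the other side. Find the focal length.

f = 83.7 cm (converging)

Real image ⇒ d_i = +144 cm.
1/f = 1/d_o + 1/d_i = 1/(200) + 1/(144) = 0.01194, so f = 83.7 cm.
Since f is positive, the thin lens is converging.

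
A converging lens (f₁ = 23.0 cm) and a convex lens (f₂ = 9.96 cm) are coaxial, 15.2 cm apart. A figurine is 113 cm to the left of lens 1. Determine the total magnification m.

m = -0.108

Lens 1: 1/d_i1 = 1/(23.0) − 1/(113) = 0.03463, so d_i1 = 28.88 cm; m₁ = −d_i1/d_o1 = -0.2556.
d_o2 = 15.2 − (28.88) = -13.68 cm (virtual object).
Lens 2: 1/d_i2 = 1/(9.96) − 1/(-13.68) = 0.1735, so d_i2 = 5.764 cm; m₂ = −d_i2/d_o2 = +0.4213.
m = m₁·m₂ = (-0.2556)(+0.4213) = -0.108.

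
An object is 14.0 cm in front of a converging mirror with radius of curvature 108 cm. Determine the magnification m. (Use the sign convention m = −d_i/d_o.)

f = R/2 = 108/2 = 54.00 cm.
1/d_i = 1/f − 1/d_o = 1/(54.00) − 1/(14.0) = -0.05291, so d_i = -18.90 cm.
m = −d_i/d_o = −(-18.90)/(14.0) = +1.35.
The image is virtual, upright and enlarged, behind the mirror.

m = +1.35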